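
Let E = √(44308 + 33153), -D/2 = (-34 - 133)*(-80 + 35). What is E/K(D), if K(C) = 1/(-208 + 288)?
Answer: 80*√77461 ≈ 22265.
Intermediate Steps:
D = -15030 (D = -2*(-34 - 133)*(-80 + 35) = -(-334)*(-45) = -2*7515 = -15030)
E = √77461 ≈ 278.32
K(C) = 1/80
E/K(D) = √77461/(1/80) = √77461*80 = 80*√77461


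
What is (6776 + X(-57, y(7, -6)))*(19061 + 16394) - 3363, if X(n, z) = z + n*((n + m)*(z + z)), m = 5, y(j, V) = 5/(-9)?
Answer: 1111093978/9 ≈ 1.2345e+8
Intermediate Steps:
y(j, V) = -5/9 (y(j, V) = 5*(-1/9) = -5/9)
X(n, z) = z + 2*n*z*(5 + n) (X(n, z) = z + n*((n + 5)*(z + z)) = z + n*((5 + n)*(2*z)) = z + n*(2*z*(5 + n)) = z + 2*n*z*(5 + n))
(6776 + X(-57, y(7, -6)))*(19061 + 16394) - 3363 = (6776 - 5*(1 + 2*(-57)**2 + 10*(-57))/9)*(19061 + 16394) - 3363 = (6776 - 5*(1 + 2*3249 - 570)/9)*35455 - 3363 = (6776 - 5*(1 + 6498 - 570)/9)*35455 - 3363 = (6776 - 5/9*5929)*35455 - 3363 = (6776 - 29645/9)*35455 - 3363 = (31339/9)*35455 - 3363 = 1111124245/9 - 3363 = 1111093978/9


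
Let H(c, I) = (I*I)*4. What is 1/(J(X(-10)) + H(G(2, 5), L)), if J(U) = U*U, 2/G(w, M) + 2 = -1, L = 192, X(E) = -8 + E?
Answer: 1/147780 ≈ 6.7668e-6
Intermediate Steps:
G(w, M) = -2/3 (G(w, M) = 2/(-2 - 1) = 2/(-3) = 2*(-1/3) = -2/3)
J(U) = U**2
H(c, I) = 4*I**2 (H(c, I) = I**2*4 = 4*I**2)
1/(J(X(-10)) + H(G(2, 5), L)) = 1/((-8 - 10)**2 + 4*192**2) = 1/((-18)**2 + 4*36864) = 1/(324 + 147456) = 1/147780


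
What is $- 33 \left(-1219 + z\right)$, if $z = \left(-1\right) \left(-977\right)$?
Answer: $7986$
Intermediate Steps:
$z = 977$
$- 33 \left(-1219 + z\right) = - 33 \left(-1219 + 977\right) = \left(-33\right) \left(-242\right) = 7986$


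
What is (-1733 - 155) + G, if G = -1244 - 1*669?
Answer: -3801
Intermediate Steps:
G = -1913 (G = -1244 - 669 = -1913)
(-1733 - 155) + G = (-1733 - 155) - 1913 = -1888 - 1913 = -3801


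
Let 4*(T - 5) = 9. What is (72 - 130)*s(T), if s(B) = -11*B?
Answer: 9251/2 ≈ 4625.5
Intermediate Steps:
T = 29/4 (T = 5 + (¼)*9 = 5 + 9/4 = 29/4 ≈ 7.2500)
(72 - 130)*s(T) = (72 - 130)*(-11*29/4) = -58*(-319/4) = 9251/2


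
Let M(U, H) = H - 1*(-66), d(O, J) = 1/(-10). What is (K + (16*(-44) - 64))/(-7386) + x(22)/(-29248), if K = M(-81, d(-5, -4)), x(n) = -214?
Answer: 27644531/270032160 ≈ 0.10237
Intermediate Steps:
d(O, J) = -1/10
M(U, H) = 66 + H (M(U, H) = H + 66 = 66 + H)
K = 659/10 (K = 66 - 1/10 = 659/10 ≈ 65.900)
(K + (16*(-44) - 64))/(-7386) + x(22)/(-29248) = (659/10 + (16*(-44) - 64))/(-7386) - 214/(-29248) = (659/10 + (-704 - 64))*(-1/7386) - 214*(-1/29248) = (659/10 - 768)*(-1/7386) + 107/14624 = -7021/10*(-1/7386) + 107/14624 = 7021/73860 + 107/14624 = 27644531/270032160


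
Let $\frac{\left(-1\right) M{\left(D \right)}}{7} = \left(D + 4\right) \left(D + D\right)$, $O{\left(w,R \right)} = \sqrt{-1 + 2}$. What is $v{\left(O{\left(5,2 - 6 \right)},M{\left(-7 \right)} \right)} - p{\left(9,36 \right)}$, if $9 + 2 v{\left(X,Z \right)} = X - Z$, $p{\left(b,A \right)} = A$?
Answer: $107$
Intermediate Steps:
$O{\left(w,R \right)} = 1$ ($O{\left(w,R \right)} = \sqrt{1} = 1$)
$M{\left(D \right)} = - 14 D \left(4 + D\right)$ ($M{\left(D \right)} = - 7 \left(D + 4\right) \left(D + D\right) = - 7 \left(4 + D\right) 2 D = - 7 \cdot 2 D \left(4 + D\right) = - 14 D \left(4 + D\right)$)
$v{\left(X,Z \right)} = - \frac{9}{2} + \frac{X}{2} - \frac{Z}{2}$ ($v{\left(X,Z \right)} = - \frac{9}{2} + \frac{X - Z}{2} = - \frac{9}{2} + \left(\frac{X}{2} - \frac{Z}{2}\right) = - \frac{9}{2} + \frac{X}{2} - \frac{Z}{2}$)
$v{\left(O{\left(5,2 - 6 \right)},M{\left(-7 \right)} \right)} - p{\left(9,36 \right)} = \left(- \frac{9}{2} + \frac{1}{2} \cdot 1 - \frac{\left(-14\right) \left(-7\right) \left(4 - 7\right)}{2}\right) - 36 = \left(- \frac{9}{2} + \frac{1}{2} - \frac{\left(-14\right) \left(-7\right) \left(-3\right)}{2}\right) - 36 = \left(- \frac{9}{2} + \frac{1}{2} - -147\right) - 36 = \left(- \frac{9}{2} + \frac{1}{2} + 147\right) - 36 = 143 - 36 = 107$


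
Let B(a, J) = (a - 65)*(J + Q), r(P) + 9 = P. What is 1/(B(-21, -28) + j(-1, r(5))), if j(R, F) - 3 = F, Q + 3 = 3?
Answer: 1/2407 ≈ 0.00041546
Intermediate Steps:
Q = 0 (Q = -3 + 3 = 0)
r(P) = -9 + P
B(a, J) = J*(-65 + a) (B(a, J) = (a - 65)*(J + 0) = (-65 + a)*J = J*(-65 + a))
j(R, F) = 3 + F
1/(B(-21, -28) + j(-1, r(5))) = 1/(-28*(-65 - 21) + (3 + (-9 + 5))) = 1/(-28*(-86) + (3 - 4)) = 1/(2408 - 1) = 1/2407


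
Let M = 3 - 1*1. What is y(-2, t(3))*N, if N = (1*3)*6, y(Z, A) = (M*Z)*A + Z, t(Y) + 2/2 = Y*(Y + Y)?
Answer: -1260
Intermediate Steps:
M = 2 (M = 3 - 1 = 2)
t(Y) = -1 + 2*Y**2 (t(Y) = -1 + Y*(Y + Y) = -1 + Y*(2*Y) = -1 + 2*Y**2)
y(Z, A) = Z + 2*A*Z (y(Z, A) = (2*Z)*A + Z = 2*A*Z + Z = Z + 2*A*Z)
N = 18 (N = 3*6 = 18)
y(-2, t(3))*N = -2*(1 + 2*(-1 + 2*3**2))*18 = -2*(1 + 2*(-1 + 2*9))*18 = -2*(1 + 2*(-1 + 18))*18 = -2*(1 + 2*17)*18 = -2*(1 + 34)*18 = -2*35*18 = -70*18 = -1260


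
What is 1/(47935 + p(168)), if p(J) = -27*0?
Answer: 1/47935 ≈ 2.0862e-5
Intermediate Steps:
p(J) = 0
1/(47935 + p(168)) = 1/(47935 + 0) = 1/47935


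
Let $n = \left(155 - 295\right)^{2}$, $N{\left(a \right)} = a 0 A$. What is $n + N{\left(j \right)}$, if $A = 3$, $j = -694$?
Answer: $19600$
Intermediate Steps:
$N{\left(a \right)} = 0$ ($N{\left(a \right)} = a 0 \cdot 3 = 0 \cdot 3 = 0$)
$n = 19600$ ($n = \left(-140\right)^{2} = 19600$)
$n + N{\left(j \right)} = 19600 + 0 = 19600$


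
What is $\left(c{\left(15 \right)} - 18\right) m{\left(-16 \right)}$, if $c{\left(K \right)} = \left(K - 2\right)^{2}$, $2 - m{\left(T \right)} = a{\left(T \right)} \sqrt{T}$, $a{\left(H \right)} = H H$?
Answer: $302 - 154624 i \approx 302.0 - 1.5462 \cdot 10^{5} i$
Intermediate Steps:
$a{\left(H \right)} = H^{2}$
$m{\left(T \right)} = 2 - T^{\frac{5}{2}}$ ($m{\left(T \right)} = 2 - T^{2} \sqrt{T} = 2 - T^{\frac{5}{2}}$)
$c{\left(K \right)} = \left(-2 + K\right)^{2}$
$\left(c{\left(15 \right)} - 18\right) m{\left(-16 \right)} = \left(\left(-2 + 15\right)^{2} - 18\right) \left(2 - \left(-16\right)^{\frac{5}{2}}\right) = \left(13^{2} - 18\right) \left(2 - 1024 i\right) = \left(169 - 18\right) \left(2 - 1024 i\right) = 151 \left(2 - 1024 i\right) = 302 - 154624 i$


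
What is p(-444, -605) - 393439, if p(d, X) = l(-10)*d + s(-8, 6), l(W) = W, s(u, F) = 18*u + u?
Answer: -389151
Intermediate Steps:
s(u, F) = 19*u
p(d, X) = -152 - 10*d (p(d, X) = -10*d + 19*(-8) = -10*d - 152 = -152 - 10*d)
p(-444, -605) - 393439 = (-152 - 10*(-444)) - 393439 = (-152 + 4440) - 393439 = 4288 - 393439 = -389151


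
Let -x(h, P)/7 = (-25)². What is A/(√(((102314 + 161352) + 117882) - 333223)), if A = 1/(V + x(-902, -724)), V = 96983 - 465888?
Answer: -√1933/3607751200 ≈ -1.2187e-8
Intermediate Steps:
x(h, P) = -4375 (x(h, P) = -7*(-25)² = -7*625 = -4375)
V = -368905
A = -1/373280 (A = 1/(-368905 - 4375) = 1/(-373280) = -1/373280 ≈ -2.6790e-6)
A/(√(((102314 + 161352) + 117882) - 333223)) = -1/(373280*√(((102314 + 161352) + 117882) - 333223)) = -1/(373280*√((263666 + 117882) - 333223)) = -1/(373280*√(381548 - 333223)) = -√1933/9665/373280 = -√1933/3607751200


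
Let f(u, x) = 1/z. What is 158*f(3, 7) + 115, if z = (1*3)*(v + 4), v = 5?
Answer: 3263/27 ≈ 120.85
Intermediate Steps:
z = 27 (z = (1*3)*(5 + 4) = 3*9 = 27)
f(u, x) = 1/27
158*f(3, 7) + 115 = 158*(1/27) + 115 = 158/27 + 115 = 3263/27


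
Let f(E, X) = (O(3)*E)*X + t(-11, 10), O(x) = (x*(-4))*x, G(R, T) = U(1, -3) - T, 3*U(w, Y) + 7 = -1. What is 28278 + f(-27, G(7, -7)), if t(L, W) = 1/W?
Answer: 324901/10 ≈ 32490.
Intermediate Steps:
U(w, Y) = -8/3 (U(w, Y) = -7/3 + (1/3)*(-1) = -7/3 - 1/3 = -8/3)
G(R, T) = -8/3 - T
O(x) = -4*x**2 (O(x) = (-4*x)*x = -4*x**2)
f(E, X) = 1/10 - 36*E*X (f(E, X) = ((-4*3**2)*E)*X + 1/10 = ((-4*9)*E)*X + 1/10 = (-36*E)*X + 1/10 = -36*E*X + 1/10 = 1/10 - 36*E*X)
28278 + f(-27, G(7, -7)) = 28278 + (1/10 - 36*(-27)*(-8/3 - 1*(-7))) = 28278 + (1/10 - 36*(-27)*(-8/3 + 7)) = 28278 + (1/10 - 36*(-27)*13/3) = 28278 + (1/10 + 4212) = 28278 + 42121/10 = 324901/10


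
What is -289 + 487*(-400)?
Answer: -195089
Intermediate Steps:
-289 + 487*(-400) = -289 - 194800 = -195089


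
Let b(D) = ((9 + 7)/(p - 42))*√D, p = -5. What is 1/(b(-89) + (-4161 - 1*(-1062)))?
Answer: -6845691/21214819193 + 752*I*√89/21214819193 ≈ -0.00032268 + 3.3441e-7*I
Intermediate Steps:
b(D) = -16*√D/47 (b(D) = ((9 + 7)/(-5 - 42))*√D = (16/(-47))*√D = (16*(-1/47))*√D = -16*√D/47)
1/(b(-89) + (-4161 - 1*(-1062))) = 1/(-16*I*√89/47 + (-4161 - 1*(-1062))) = 1/(-16*I*√89/47 + (-4161 + 1062)) = 1/(-16*I*√89/47 - 3099) = 1/(-3099 - 16*I*√89/47)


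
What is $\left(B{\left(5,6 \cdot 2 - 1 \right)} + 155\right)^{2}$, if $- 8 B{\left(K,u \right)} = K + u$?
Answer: $23409$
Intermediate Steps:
$B{\left(K,u \right)} = - \frac{K}{8} - \frac{u}{8}$ ($B{\left(K,u \right)} = - \frac{K + u}{8} = - \frac{K}{8} - \frac{u}{8}$)
$\left(B{\left(5,6 \cdot 2 - 1 \right)} + 155\right)^{2} = \left(\left(\left(- \frac{1}{8}\right) 5 - \frac{6 \cdot 2 - 1}{8}\right) + 155\right)^{2} = \left(\left(- \frac{5}{8} - \frac{12 - 1}{8}\right) + 155\right)^{2} = \left(\left(- \frac{5}{8} - \frac{11}{8}\right) + 155\right)^{2} = \left(-2 + 155\right)^{2} = 153^{2} = 23409$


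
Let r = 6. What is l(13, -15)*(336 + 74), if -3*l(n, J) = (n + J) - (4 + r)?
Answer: 1640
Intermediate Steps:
l(n, J) = 10/3 - J/3 - n/3 (l(n, J) = -((n + J) - (4 + 6))/3 = -((J + n) - 1*10)/3 = -((J + n) - 10)/3 = -(-10 + J + n)/3 = 10/3 - J/3 - n/3)
l(13, -15)*(336 + 74) = (10/3 - ⅓*(-15) - ⅓*13)*(336 + 74) = (10/3 + 5 - 13/3)*410 = 4*410 = 1640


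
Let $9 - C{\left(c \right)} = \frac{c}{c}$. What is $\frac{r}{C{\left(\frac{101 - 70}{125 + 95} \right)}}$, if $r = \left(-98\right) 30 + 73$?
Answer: $- \frac{2867}{8} \approx -358.38$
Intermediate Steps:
$C{\left(c \right)} = 8$ ($C{\left(c \right)} = 9 - \frac{c}{c} = 9 - 1 = 8$)
$r = -2867$ ($r = -2940 + 73 = -2867$)
$\frac{r}{C{\left(\frac{101 - 70}{125 + 95} \right)}} = - \frac{2867}{8}$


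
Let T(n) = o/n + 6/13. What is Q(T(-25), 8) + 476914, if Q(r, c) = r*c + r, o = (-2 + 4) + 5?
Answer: 154997581/325 ≈ 4.7692e+5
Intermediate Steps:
o = 7 (o = 2 + 5 = 7)
T(n) = 6/13 + 7/n (T(n) = 7/n + 6/13 = 6/13 + 7/n)
Q(r, c) = r + c*r (Q(r, c) = c*r + r = r + c*r)
Q(T(-25), 8) + 476914 = (6/13 + 7/(-25))*(1 + 8) + 476914 = (6/13 + 7*(-1/25))*9 + 476914 = (6/13 - 7/25)*9 + 476914 = (59/325)*9 + 476914 = 531/325 + 476914 = 154997581/325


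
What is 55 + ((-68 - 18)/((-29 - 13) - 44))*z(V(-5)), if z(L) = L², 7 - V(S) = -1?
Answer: 119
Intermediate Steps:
V(S) = 8 (V(S) = 7 - 1*(-1) = 7 + 1 = 8)
55 + ((-68 - 18)/((-29 - 13) - 44))*z(V(-5)) = 55 + ((-68 - 18)/((-29 - 13) - 44))*8² = 55 - 86/(-42 - 44)*64 = 55 - 86/(-86)*64 = 55 - 86*(-1/86)*64 = 55 + 1*64 = 55 + 64 = 119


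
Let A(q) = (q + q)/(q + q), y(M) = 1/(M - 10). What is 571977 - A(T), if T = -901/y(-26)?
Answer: 571976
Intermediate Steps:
y(M) = 1/(-10 + M)
T = 32436 (T = -901/(1/(-10 - 26)) = -901/(1/(-36)) = -901/(-1/36) = -901*(-36) = 32436)
A(q) = 1 (A(q) = (2*q)/((2*q)) = (2*q)*(1/(2*q)) = 1)
571977 - A(T) = 571977 - 1*1 = 571977 - 1 = 571976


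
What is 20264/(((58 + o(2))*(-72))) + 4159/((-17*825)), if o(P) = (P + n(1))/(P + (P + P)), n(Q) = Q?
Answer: -25143359/4922775 ≈ -5.1076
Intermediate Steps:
o(P) = (1 + P)/(3*P) (o(P) = (P + 1)/(P + (P + P)) = (1 + P)/(P + 2*P) = (1 + P)/((3*P)) = (1 + P)*(1/(3*P)) = (1 + P)/(3*P))
20264/(((58 + o(2))*(-72))) + 4159/((-17*825)) = 20264/(((58 + (⅓)*(1 + 2)/2)*(-72))) + 4159/((-17*825)) = 20264/(((58 + (⅓)*(½)*3)*(-72))) + 4159/(-14025) = 20264/(((58 + ½)*(-72))) + 4159*(-1/14025) = 20264/(((117/2)*(-72))) - 4159/14025 = 20264/(-4212) - 4159/14025 = 20264*(-1/4212) - 4159/14025 = -5066/1053 - 4159/14025 = -25143359/4922775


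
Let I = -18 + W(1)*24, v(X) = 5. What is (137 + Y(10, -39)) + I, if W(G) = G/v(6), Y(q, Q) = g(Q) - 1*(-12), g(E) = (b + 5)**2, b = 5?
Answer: 1179/5 ≈ 235.80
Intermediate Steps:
g(E) = 100 (g(E) = (5 + 5)**2 = 10**2 = 100)
Y(q, Q) = 112 (Y(q, Q) = 100 - 1*(-12) = 100 + 12 = 112)
W(G) = G/5
I = -66/5 (I = -18 + ((1/5)*1)*24 = -18 + (1/5)*24 = -18 + 24/5 = -66/5 ≈ -13.200)
(137 + Y(10, -39)) + I = (137 + 112) - 66/5 = 249 - 66/5 = 1179/5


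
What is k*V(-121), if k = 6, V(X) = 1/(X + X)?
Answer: -3/121 ≈ -0.024793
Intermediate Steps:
V(X) = 1/(2*X)
k*V(-121) = 6*((½)/(-121)) = 6*((½)*(-1/121)) = 6*(-1/242) = -3/121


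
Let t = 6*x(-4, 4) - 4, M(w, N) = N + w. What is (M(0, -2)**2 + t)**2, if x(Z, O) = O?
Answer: 576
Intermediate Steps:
t = 20 (t = 6*4 - 4 = 24 - 4 = 20)
(M(0, -2)**2 + t)**2 = ((-2 + 0)**2 + 20)**2 = ((-2)**2 + 20)**2 = (4 + 20)**2 = 24**2 = 576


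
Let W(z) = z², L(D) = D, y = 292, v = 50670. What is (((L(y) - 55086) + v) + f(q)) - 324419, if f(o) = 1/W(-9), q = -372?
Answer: -26611982/81 ≈ -3.2854e+5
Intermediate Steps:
f(o) = 1/81 (f(o) = 1/((-9)²) = 1/81)
(((L(y) - 55086) + v) + f(q)) - 324419 = (((292 - 55086) + 50670) + 1/81) - 324419 = ((-54794 + 50670) + 1/81) - 324419 = (-4124 + 1/81) - 324419 = -334043/81 - 324419 = -26611982/81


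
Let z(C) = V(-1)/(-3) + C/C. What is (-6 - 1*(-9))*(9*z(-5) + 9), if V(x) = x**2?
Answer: 45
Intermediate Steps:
z(C) = 2/3 (z(C) = (-1)**2/(-3) + C/C = 1*(-1/3) + 1 = -1/3 + 1 = 2/3)
(-6 - 1*(-9))*(9*z(-5) + 9) = (-6 - 1*(-9))*(9*(2/3) + 9) = (-6 + 9)*(6 + 9) = 3*15 = 45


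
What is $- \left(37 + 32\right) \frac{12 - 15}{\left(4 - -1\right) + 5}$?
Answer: $\frac{207}{10} \approx 20.7$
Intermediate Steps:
$- \left(37 + 32\right) \frac{12 - 15}{\left(4 - -1\right) + 5} = - 69 \left(- \frac{3}{\left(4 + 1\right) + 5}\right) = - 69 \left(- \frac{3}{5 + 5}\right) = - 69 \left(- \frac{3}{10}\right) = - 69 \left(\left(-3\right) \frac{1}{10}\right) = - \frac{69 \left(-3\right)}{10} = \left(-1\right) \left(- \frac{207}{10}\right) = \frac{207}{10}$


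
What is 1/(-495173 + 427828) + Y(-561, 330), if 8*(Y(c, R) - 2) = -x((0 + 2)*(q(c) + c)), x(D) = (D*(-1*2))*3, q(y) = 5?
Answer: -56031041/67345 ≈ -832.00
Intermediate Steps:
x(D) = -6*D (x(D) = (D*(-2))*3 = -2*D*3 = -6*D)
Y(c, R) = 19/2 + 3*c/2 (Y(c, R) = 2 + (-(-6)*(0 + 2)*(5 + c))/8 = 2 + (-(-6)*2*(5 + c))/8 = 2 + (-(-6)*(10 + 2*c))/8 = 2 + (-(-60 - 12*c))/8 = 2 + (60 + 12*c)/8 = 2 + (15/2 + 3*c/2) = 19/2 + 3*c/2)
1/(-495173 + 427828) + Y(-561, 330) = 1/(-495173 + 427828) + (19/2 + (3/2)*(-561)) = 1/(-67345) + (19/2 - 1683/2) = -1/67345 - 832 = -56031041/67345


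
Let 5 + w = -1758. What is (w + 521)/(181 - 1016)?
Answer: 1242/835 ≈ 1.4874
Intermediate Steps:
w = -1763 (w = -5 - 1758 = -1763)
(w + 521)/(181 - 1016) = (-1763 + 521)/(181 - 1016) = -1242/(-835) = -1242*(-1/835) = 1242/835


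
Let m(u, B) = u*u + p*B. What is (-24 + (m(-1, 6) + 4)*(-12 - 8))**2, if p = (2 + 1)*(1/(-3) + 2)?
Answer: 524176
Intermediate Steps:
p = 5 (p = 3*(-1/3 + 2) = 3*(5/3) = 5)
m(u, B) = u**2 + 5*B (m(u, B) = u*u + 5*B = u**2 + 5*B)
(-24 + (m(-1, 6) + 4)*(-12 - 8))**2 = (-24 + (((-1)**2 + 5*6) + 4)*(-12 - 8))**2 = (-24 + ((1 + 30) + 4)*(-20))**2 = (-24 + (31 + 4)*(-20))**2 = (-24 + 35*(-20))**2 = (-24 - 700)**2 = (-724)**2 = 524176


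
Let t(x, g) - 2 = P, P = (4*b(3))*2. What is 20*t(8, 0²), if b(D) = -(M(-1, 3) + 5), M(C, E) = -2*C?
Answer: -1080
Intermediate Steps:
b(D) = -7 (b(D) = -(-2*(-1) + 5) = -(2 + 5) = -1*7 = -7)
P = -56 (P = (4*(-7))*2 = -28*2 = -56)
t(x, g) = -54 (t(x, g) = 2 - 56 = -54)
20*t(8, 0²) = 20*(-54) = -1080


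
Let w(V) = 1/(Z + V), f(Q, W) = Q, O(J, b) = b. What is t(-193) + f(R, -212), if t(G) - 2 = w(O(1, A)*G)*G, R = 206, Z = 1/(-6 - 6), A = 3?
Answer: 1447708/6949 ≈ 208.33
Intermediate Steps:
Z = -1/12 (Z = 1/(-12) = -1/12 ≈ -0.083333)
w(V) = 1/(-1/12 + V)
t(G) = 2 + 12*G/(-1 + 36*G) (t(G) = 2 + (12/(-1 + 12*(3*G)))*G = 2 + (12/(-1 + 36*G))*G = 2 + 12*G/(-1 + 36*G))
t(-193) + f(R, -212) = 2*(-1 + 42*(-193))/(-1 + 36*(-193)) + 206 = 2*(-1 - 8106)/(-1 - 6948) + 206 = 2*(-8107)/(-6949) + 206 = 2*(-1/6949)*(-8107) + 206 = 16214/6949 + 206 = 1447708/6949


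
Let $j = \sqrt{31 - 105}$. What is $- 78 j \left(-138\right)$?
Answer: $10764 i \sqrt{74} \approx 92595.0 i$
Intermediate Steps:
$j = i \sqrt{74}$ ($j = \sqrt{-74} = i \sqrt{74} \approx 8.6023 i$)
$- 78 j \left(-138\right) = - 78 i \sqrt{74} \left(-138\right) = 10764 i \sqrt{74}$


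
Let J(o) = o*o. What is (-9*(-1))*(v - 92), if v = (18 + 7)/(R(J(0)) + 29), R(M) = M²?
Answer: -23787/29 ≈ -820.24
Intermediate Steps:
J(o) = o²
v = 25/29 (v = (18 + 7)/((0²)² + 29) = 25/(0² + 29) = 25/(0 + 29) = 25/29 ≈ 0.86207)
(-9*(-1))*(v - 92) = (-9*(-1))*(25/29 - 92) = 9*(-2643/29) = -23787/29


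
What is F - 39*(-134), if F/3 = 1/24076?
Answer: 125821179/24076 ≈ 5226.0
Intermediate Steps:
F = 3/24076 ≈ 0.00012461
F - 39*(-134) = 3/24076 - 39*(-134) = 3/24076 - 1*(-5226) = 3/24076 + 5226 = 125821179/24076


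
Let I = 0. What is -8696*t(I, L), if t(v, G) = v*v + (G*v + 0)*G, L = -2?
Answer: 0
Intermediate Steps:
t(v, G) = v² + v*G² (t(v, G) = v² + (G*v)*G = v² + v*G²)
-8696*t(I, L) = -0*(0 + (-2)²) = -0*(0 + 4) = -0*4 = -8696*0 = 0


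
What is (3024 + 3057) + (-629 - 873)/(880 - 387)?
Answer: 2996431/493 ≈ 6078.0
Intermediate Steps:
(3024 + 3057) + (-629 - 873)/(880 - 387) = 6081 - 1502/493 = 2996431/493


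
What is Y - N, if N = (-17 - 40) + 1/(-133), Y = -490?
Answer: -57588/133 ≈ -432.99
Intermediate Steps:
N = -7582/133 (N = -57 - 1/133 = -7582/133 ≈ -57.008)
Y - N = -490 - 1*(-7582/133) = -490 + 7582/133 = -57588/133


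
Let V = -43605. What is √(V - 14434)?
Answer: I*√58039 ≈ 240.91*I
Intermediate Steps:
√(V - 14434) = √(-43605 - 14434) = √(-58039) = I*√58039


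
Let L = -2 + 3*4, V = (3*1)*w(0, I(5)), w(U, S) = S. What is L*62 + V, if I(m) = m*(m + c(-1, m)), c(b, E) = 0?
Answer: 695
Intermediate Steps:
I(m) = m² (I(m) = m*(m + 0) = m*m = m²)
V = 75 (V = (3*1)*5² = 3*25 = 75)
L = 10 (L = -2 + 12 = 10)
L*62 + V = 10*62 + 75 = 620 + 75 = 695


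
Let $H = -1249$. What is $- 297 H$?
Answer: $370953$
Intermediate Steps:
$- 297 H = \left(-297\right) \left(-1249\right) = 370953$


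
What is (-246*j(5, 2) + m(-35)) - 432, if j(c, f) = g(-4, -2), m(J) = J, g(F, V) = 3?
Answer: -1205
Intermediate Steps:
j(c, f) = 3
(-246*j(5, 2) + m(-35)) - 432 = (-246*3 - 35) - 432 = (-738 - 35) - 432 = -773 - 432 = -1205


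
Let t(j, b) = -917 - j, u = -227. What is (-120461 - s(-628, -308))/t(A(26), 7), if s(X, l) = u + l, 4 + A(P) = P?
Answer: 119926/939 ≈ 127.72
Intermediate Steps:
A(P) = -4 + P
s(X, l) = -227 + l
(-120461 - s(-628, -308))/t(A(26), 7) = (-120461 - (-227 - 308))/(-917 - (-4 + 26)) = (-120461 - 1*(-535))/(-917 - 1*22) = (-120461 + 535)/(-917 - 22) = -119926/(-939) = -119926*(-1/939) = 119926/939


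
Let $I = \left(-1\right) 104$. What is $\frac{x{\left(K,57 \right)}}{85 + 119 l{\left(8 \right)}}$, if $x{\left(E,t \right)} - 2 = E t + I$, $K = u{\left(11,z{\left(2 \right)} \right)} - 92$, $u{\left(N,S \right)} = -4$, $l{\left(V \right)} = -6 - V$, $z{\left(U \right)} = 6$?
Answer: $\frac{1858}{527} \approx 3.5256$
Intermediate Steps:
$I = -104$
$K = -96$ ($K = -4 - 92 = -96$)
$x{\left(E,t \right)} = -102 + E t$ ($x{\left(E,t \right)} = 2 + \left(E t - 104\right) = 2 + \left(-104 + E t\right) = -102 + E t$)
$\frac{x{\left(K,57 \right)}}{85 + 119 l{\left(8 \right)}} = \frac{-102 - 5472}{85 + 119 \left(-6 - 8\right)} = - \frac{5574}{85 + 119 \left(-14\right)} = - \frac{5574}{85 - 1666} = - \frac{5574}{-1581} = \left(-5574\right) \left(- \frac{1}{1581}\right) = \frac{1858}{527}$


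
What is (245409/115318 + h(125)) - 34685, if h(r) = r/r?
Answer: -3999444103/115318 ≈ -34682.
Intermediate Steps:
h(r) = 1
(245409/115318 + h(125)) - 34685 = (245409/115318 + 1) - 34685 = 360727/115318 - 34685 = -3999444103/115318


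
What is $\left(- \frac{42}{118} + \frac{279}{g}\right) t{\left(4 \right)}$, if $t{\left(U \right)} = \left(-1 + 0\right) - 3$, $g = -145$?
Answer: $\frac{78024}{8555} \approx 9.1203$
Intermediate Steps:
$t{\left(U \right)} = -4$ ($t{\left(U \right)} = -1 - 3 = -4$)
$\left(- \frac{42}{118} + \frac{279}{g}\right) t{\left(4 \right)} = \left(- \frac{42}{118} + \frac{279}{-145}\right) \left(-4\right) = \left(\left(-42\right) \frac{1}{118} + 279 \left(- \frac{1}{145}\right)\right) \left(-4\right) = \left(- \frac{21}{59} - \frac{279}{145}\right) \left(-4\right) = \left(- \frac{19506}{8555}\right) \left(-4\right) = \frac{78024}{8555}$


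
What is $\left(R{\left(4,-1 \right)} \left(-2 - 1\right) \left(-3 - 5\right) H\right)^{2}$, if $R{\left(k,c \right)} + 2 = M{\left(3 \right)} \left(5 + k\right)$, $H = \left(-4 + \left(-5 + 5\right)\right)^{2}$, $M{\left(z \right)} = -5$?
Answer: $325730304$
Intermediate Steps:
$H = 16$ ($H = \left(-4 + 0\right)^{2} = \left(-4\right)^{2} = 16$)
$R{\left(k,c \right)} = -27 - 5 k$ ($R{\left(k,c \right)} = -2 - 5 \left(5 + k\right) = -2 - \left(25 + 5 k\right) = -27 - 5 k$)
$\left(R{\left(4,-1 \right)} \left(-2 - 1\right) \left(-3 - 5\right) H\right)^{2} = \left(\left(-27 - 20\right) \left(-2 - 1\right) \left(-3 - 5\right) 16\right)^{2} = \left(\left(-27 - 20\right) \left(\left(-3\right) \left(-8\right)\right) 16\right)^{2} = \left(\left(-47\right) 24 \cdot 16\right)^{2} = \left(\left(-1128\right) 16\right)^{2} = \left(-18048\right)^{2} = 325730304$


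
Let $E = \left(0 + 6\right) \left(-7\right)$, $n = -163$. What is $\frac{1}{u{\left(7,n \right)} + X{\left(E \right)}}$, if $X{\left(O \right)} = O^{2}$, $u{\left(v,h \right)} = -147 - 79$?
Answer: $\frac{1}{1538} \approx 0.0006502$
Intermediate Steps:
$u{\left(v,h \right)} = -226$
$E = -42$ ($E = 6 \left(-7\right) = -42$)
$\frac{1}{u{\left(7,n \right)} + X{\left(E \right)}} = \frac{1}{-226 + \left(-42\right)^{2}} = \frac{1}{-226 + 1764} = \frac{1}{1538}$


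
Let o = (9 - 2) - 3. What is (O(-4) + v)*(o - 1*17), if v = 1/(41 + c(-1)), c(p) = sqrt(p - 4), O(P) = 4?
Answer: 13*(-4*sqrt(5) + 165*I)/(sqrt(5) - 41*I) ≈ -52.316 + 0.017241*I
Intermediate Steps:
o = 4 (o = 7 - 3 = 4)
c(p) = sqrt(-4 + p)
v = 1/(41 + I*sqrt(5)) (v = 1/(41 + sqrt(-4 - 1)) = 1/(41 + sqrt(-5)) = 1/(41 + I*sqrt(5)) ≈ 0.024318 - 0.0013263*I)
(O(-4) + v)*(o - 1*17) = (4 + (41/1686 - I*sqrt(5)/1686))*(4 - 1*17) = (6785/1686 - I*sqrt(5)/1686)*(4 - 17) = (6785/1686 - I*sqrt(5)/1686)*(-13) = -88205/1686 + 13*I*sqrt(5)/1686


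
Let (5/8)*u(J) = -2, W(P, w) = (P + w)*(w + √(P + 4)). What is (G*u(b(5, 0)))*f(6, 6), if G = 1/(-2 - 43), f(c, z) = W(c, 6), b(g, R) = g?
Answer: 128/25 + 64*√10/75 ≈ 7.8185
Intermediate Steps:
W(P, w) = (P + w)*(w + √(4 + P))
u(J) = -16/5 (u(J) = (8/5)*(-2) = -16/5)
f(c, z) = 36 + 6*c + 6*√(4 + c) + c*√(4 + c) (f(c, z) = 6² + c*6 + c*√(4 + c) + 6*√(4 + c) = 36 + 6*c + c*√(4 + c) + 6*√(4 + c) = 36 + 6*c + 6*√(4 + c) + c*√(4 + c))
G = -1/45 (G = 1/(-45) = -1/45 ≈ -0.022222)
(G*u(b(5, 0)))*f(6, 6) = (-1/45*(-16/5))*(36 + 6*6 + 6*√(4 + 6) + 6*√(4 + 6)) = 16*(36 + 36 + 6*√10 + 6*√10)/225 = 16*(72 + 12*√10)/225 = 128/25 + 64*√10/75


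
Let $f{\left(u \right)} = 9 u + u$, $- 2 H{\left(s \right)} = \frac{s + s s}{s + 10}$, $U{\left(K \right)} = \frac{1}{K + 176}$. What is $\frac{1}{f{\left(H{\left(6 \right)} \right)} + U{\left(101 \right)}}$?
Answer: $- \frac{2216}{29077} \approx -0.076211$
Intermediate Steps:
$U{\left(K \right)} = \frac{1}{176 + K}$
$H{\left(s \right)} = - \frac{s + s^{2}}{2 \left(10 + s\right)}$ ($H{\left(s \right)} = - \frac{\left(s + s s\right) \frac{1}{s + 10}}{2} = - \frac{\left(s + s^{2}\right) \frac{1}{10 + s}}{2} = - \frac{\frac{1}{10 + s} \left(s + s^{2}\right)}{2} = - \frac{s + s^{2}}{2 \left(10 + s\right)}$)
$f{\left(u \right)} = 10 u$
$\frac{1}{f{\left(H{\left(6 \right)} \right)} + U{\left(101 \right)}} = \frac{1}{10 \left(\left(-1\right) 6 \frac{1}{20 + 2 \cdot 6} \left(1 + 6\right)\right) + \frac{1}{176 + 101}} = \frac{1}{10 \left(\left(-1\right) 6 \frac{1}{20 + 12} \cdot 7\right) + \frac{1}{277}} = \frac{1}{10 \left(\left(-1\right) 6 \cdot \frac{1}{32} \cdot 7\right) + \frac{1}{277}} = \frac{1}{10 \left(- \frac{21}{16}\right) + \frac{1}{277}} = \frac{1}{- \frac{105}{8} + \frac{1}{277}} = \frac{1}{- \frac{29077}{2216}} = - \frac{2216}{29077}$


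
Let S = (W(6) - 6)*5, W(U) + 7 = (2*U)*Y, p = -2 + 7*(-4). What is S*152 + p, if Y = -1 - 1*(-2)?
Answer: -790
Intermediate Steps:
p = -30 (p = -2 - 28 = -30)
Y = 1 (Y = -1 + 2 = 1)
W(U) = -7 + 2*U (W(U) = -7 + (2*U)*1 = -7 + 2*U)
S = -5 (S = ((-7 + 2*6) - 6)*5 = ((-7 + 12) - 6)*5 = (5 - 6)*5 = -1*5 = -5)
S*152 + p = -5*152 - 30 = -760 - 30 = -790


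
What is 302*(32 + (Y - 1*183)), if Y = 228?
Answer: 23254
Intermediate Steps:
302*(32 + (Y - 1*183)) = 302*(32 + (228 - 1*183)) = 302*(32 + (228 - 183)) = 302*(32 + 45) = 302*77 = 23254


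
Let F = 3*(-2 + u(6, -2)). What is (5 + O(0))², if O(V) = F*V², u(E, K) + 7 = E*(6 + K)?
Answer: 25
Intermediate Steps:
u(E, K) = -7 + E*(6 + K)
F = 45 (F = 3*(-2 + (-7 + 6*6 + 6*(-2))) = 3*(-2 + (-7 + 36 - 12)) = 3*(-2 + 17) = 3*15 = 45)
O(V) = 45*V²
(5 + O(0))² = (5 + 45*0²)² = (5 + 45*0)² = (5 + 0)² = 5² = 25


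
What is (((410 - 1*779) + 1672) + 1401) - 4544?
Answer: -1840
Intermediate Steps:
(((410 - 1*779) + 1672) + 1401) - 4544 = (((410 - 779) + 1672) + 1401) - 4544 = ((-369 + 1672) + 1401) - 4544 = (1303 + 1401) - 4544 = 2704 - 4544 = -1840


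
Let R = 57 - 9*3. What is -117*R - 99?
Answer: -3609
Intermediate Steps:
R = 30 (R = 57 - 27 = 30)
-117*R - 99 = -117*30 - 99 = -3510 - 99 = -3609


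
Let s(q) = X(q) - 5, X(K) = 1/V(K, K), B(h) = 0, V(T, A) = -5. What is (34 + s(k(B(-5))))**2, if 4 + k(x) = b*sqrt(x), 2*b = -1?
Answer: 20736/25 ≈ 829.44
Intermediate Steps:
b = -1/2 (b = (1/2)*(-1) = -1/2 ≈ -0.50000)
k(x) = -4 - sqrt(x)/2
X(K) = -1/5 (X(K) = 1/(-5) = -1/5)
s(q) = -26/5 (s(q) = -1/5 - 5 = -26/5)
(34 + s(k(B(-5))))**2 = (34 - 26/5)**2 = (144/5)**2 = 20736/25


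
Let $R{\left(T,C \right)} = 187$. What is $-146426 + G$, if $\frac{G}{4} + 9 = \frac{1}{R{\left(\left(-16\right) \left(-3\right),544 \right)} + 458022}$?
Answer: $- \frac{67110206554}{458209} \approx -1.4646 \cdot 10^{5}$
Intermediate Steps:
$G = - \frac{16495520}{458209}$ ($G = -36 + \frac{4}{187 + 458022} = -36 + \frac{4}{458209} = - \frac{16495520}{458209} \approx -36.0$)
$-146426 + G = -146426 - \frac{16495520}{458209} = - \frac{67110206554}{458209}$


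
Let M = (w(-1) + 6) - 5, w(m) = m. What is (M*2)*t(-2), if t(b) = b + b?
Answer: 0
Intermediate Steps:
M = 0 (M = (-1 + 6) - 5 = 5 - 5 = 0)
t(b) = 2*b
(M*2)*t(-2) = (0*2)*(2*(-2)) = 0*(-4) = 0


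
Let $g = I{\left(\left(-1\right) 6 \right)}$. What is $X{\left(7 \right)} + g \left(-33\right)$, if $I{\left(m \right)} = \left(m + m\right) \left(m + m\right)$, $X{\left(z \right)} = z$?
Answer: $-4745$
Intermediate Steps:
$I{\left(m \right)} = 4 m^{2}$ ($I{\left(m \right)} = 2 m 2 m = 4 m^{2}$)
$g = 144$ ($g = 4 \left(\left(-1\right) 6\right)^{2} = 4 \left(-6\right)^{2} = 4 \cdot 36 = 144$)
$X{\left(7 \right)} + g \left(-33\right) = 7 + 144 \left(-33\right) = 7 - 4752 = -4745$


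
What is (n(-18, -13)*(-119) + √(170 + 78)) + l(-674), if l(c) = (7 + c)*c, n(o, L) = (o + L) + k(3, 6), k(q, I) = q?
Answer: 452890 + 2*√62 ≈ 4.5291e+5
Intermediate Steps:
n(o, L) = 3 + L + o (n(o, L) = (o + L) + 3 = (L + o) + 3 = 3 + L + o)
l(c) = c*(7 + c)
(n(-18, -13)*(-119) + √(170 + 78)) + l(-674) = ((3 - 13 - 18)*(-119) + √(170 + 78)) - 674*(7 - 674) = (-28*(-119) + √248) - 674*(-667) = (3332 + 2*√62) + 449558 = 452890 + 2*√62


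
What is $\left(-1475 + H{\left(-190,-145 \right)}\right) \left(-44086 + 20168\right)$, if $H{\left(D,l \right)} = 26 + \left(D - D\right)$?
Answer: $34657182$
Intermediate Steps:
$H{\left(D,l \right)} = 26$ ($H{\left(D,l \right)} = 26 + 0 = 26$)
$\left(-1475 + H{\left(-190,-145 \right)}\right) \left(-44086 + 20168\right) = \left(-1475 + 26\right) \left(-44086 + 20168\right) = \left(-1449\right) \left(-23918\right) = 34657182$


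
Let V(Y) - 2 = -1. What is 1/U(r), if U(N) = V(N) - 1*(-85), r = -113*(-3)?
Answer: 1/86 ≈ 0.011628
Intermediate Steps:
V(Y) = 1 (V(Y) = 2 - 1 = 1)
r = 339
U(N) = 86 (U(N) = 1 - 1*(-85) = 1 + 85 = 86)
1/U(r) = 1/86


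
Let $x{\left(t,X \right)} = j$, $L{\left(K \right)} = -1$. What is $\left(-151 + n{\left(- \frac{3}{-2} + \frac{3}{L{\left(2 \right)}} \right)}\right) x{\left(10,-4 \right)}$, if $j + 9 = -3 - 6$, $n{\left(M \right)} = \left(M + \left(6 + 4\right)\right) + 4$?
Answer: $2493$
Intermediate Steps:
$n{\left(M \right)} = 14 + M$ ($n{\left(M \right)} = \left(M + 10\right) + 4 = \left(10 + M\right) + 4 = 14 + M$)
$j = -18$ ($j = -9 - 9 = -18$)
$x{\left(t,X \right)} = -18$
$\left(-151 + n{\left(- \frac{3}{-2} + \frac{3}{L{\left(2 \right)}} \right)}\right) x{\left(10,-4 \right)} = \left(-151 + \left(14 + \left(- \frac{3}{-2} + \frac{3}{-1}\right)\right)\right) \left(-18\right) = \left(-151 + \left(14 + \left(\left(-3\right) \left(- \frac{1}{2}\right) + 3 \left(-1\right)\right)\right)\right) \left(-18\right) = \left(-151 + \left(14 + \left(\frac{3}{2} - 3\right)\right)\right) \left(-18\right) = \left(-151 + \left(14 - \frac{3}{2}\right)\right) \left(-18\right) = \left(-151 + \frac{25}{2}\right) \left(-18\right) = \left(- \frac{277}{2}\right) \left(-18\right) = 2493$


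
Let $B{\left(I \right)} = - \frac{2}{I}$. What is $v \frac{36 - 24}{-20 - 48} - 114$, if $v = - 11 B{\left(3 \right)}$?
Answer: $- \frac{1960}{17} \approx -115.29$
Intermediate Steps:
$v = \frac{22}{3}$ ($v = - 11 \left(- \frac{2}{3}\right) = - 11 \left(\left(-2\right) \frac{1}{3}\right) = \left(-11\right) \left(- \frac{2}{3}\right) = \frac{22}{3} \approx 7.3333$)
$v \frac{36 - 24}{-20 - 48} - 114 = \frac{22 \frac{36 - 24}{-20 - 48}}{3} - 114 = \frac{22 \frac{12}{-68}}{3} - 114 = \frac{22 \cdot 12 \left(- \frac{1}{68}\right)}{3} - 114 = \frac{22}{3} \left(- \frac{3}{17}\right) - 114 = - \frac{22}{17} - 114 = - \frac{1960}{17}$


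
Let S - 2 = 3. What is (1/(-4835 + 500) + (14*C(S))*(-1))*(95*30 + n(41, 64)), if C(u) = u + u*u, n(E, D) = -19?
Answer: -5154404531/4335 ≈ -1.1890e+6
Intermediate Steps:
S = 5 (S = 2 + 3 = 5)
C(u) = u + u²
(1/(-4835 + 500) + (14*C(S))*(-1))*(95*30 + n(41, 64)) = (1/(-4835 + 500) + (14*(5*(1 + 5)))*(-1))*(95*30 - 19) = (1/(-4335) + (14*(5*6))*(-1))*(2850 - 19) = (-1/4335 + (14*30)*(-1))*2831 = (-1/4335 + 420*(-1))*2831 = (-1/4335 - 420)*2831 = -1820701/4335*2831 = -5154404531/4335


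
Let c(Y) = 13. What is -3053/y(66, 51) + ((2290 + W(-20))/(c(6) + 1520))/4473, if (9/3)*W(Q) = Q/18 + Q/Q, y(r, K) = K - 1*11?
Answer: -565235878819/7405677720 ≈ -76.325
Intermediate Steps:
y(r, K) = -11 + K (y(r, K) = K - 11 = -11 + K)
W(Q) = ⅓ + Q/54 (W(Q) = (Q/18 + Q/Q)/3 = (Q*(1/18) + 1)/3 = (Q/18 + 1)/3 = (1 + Q/18)/3 = ⅓ + Q/54)
-3053/y(66, 51) + ((2290 + W(-20))/(c(6) + 1520))/4473 = -3053/(-11 + 51) + ((2290 + (⅓ + (1/54)*(-20)))/(13 + 1520))/4473 = -3053/40 + ((2290 + (⅓ - 10/27))/1533)*(1/4473) = -3053*1/40 + ((2290 - 1/27)*(1/1533))*(1/4473) = -3053/40 + ((61829/27)*(1/1533))*(1/4473) = -3053/40 + (61829/41391)*(1/4473) = -3053/40 + 61829/185141943 = -565235878819/7405677720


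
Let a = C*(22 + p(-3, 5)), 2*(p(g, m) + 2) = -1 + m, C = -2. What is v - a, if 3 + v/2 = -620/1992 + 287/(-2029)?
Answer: 18740977/505221 ≈ 37.095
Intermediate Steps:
p(g, m) = -5/2 + m/2 (p(g, m) = -2 + (-1 + m)/2 = -2 + (-½ + m/2) = -5/2 + m/2)
a = -44 (a = -2*(22 + (-5/2 + (½)*5)) = -2*(22 + (-5/2 + 5/2)) = -2*(22 + 0) = -2*22 = -44)
v = -3488747/505221 (v = -6 + 2*(-620/1992 + 287/(-2029)) = -6 + 2*(-620*1/1992 + 287*(-1/2029)) = -6 + 2*(-155/498 - 287/2029) = -6 + 2*(-457421/1010442) = -6 - 457421/505221 = -3488747/505221 ≈ -6.9054)
v - a = -3488747/505221 - 1*(-44) = -3488747/505221 + 44 = 18740977/505221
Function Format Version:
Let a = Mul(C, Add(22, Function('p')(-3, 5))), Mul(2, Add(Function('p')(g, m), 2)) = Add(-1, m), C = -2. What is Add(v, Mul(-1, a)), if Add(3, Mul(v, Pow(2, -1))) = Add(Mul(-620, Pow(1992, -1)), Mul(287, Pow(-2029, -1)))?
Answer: Rational(18740977, 505221) ≈ 37.095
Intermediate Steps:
Function('p')(g, m) = Add(Rational(-5, 2), Mul(Rational(1, 2), m)) (Function('p')(g, m) = Add(-2, Mul(Rational(1, 2), Add(-1, m))) = Add(-2, Add(Rational(-1, 2), Mul(Rational(1, 2), m))) = Add(Rational(-5, 2), Mul(Rational(1, 2), m)))
a = -44 (a = Mul(-2, Add(22, Add(Rational(-5, 2), Mul(Rational(1, 2), 5)))) = Mul(-2, Add(22, Add(Rational(-5, 2), Rational(5, 2)))) = Mul(-2, Add(22, 0)) = Mul(-2, 22) = -44)
v = Rational(-3488747, 505221) (v = Add(-6, Mul(2, Add(Mul(-620, Pow(1992, -1)), Mul(287, Pow(-2029, -1))))) = Add(-6, Mul(2, Add(Mul(-620, Rational(1, 1992)), Mul(287, Rational(-1, 2029))))) = Add(-6, Mul(2, Add(Rational(-155, 498), Rational(-287, 2029)))) = Add(-6, Mul(2, Rational(-457421, 1010442))) = Add(-6, Rational(-457421, 505221)) = Rational(-3488747, 505221) ≈ -6.9054)
Add(v, Mul(-1, a)) = Add(Rational(-3488747, 505221), Mul(-1, -44)) = Add(Rational(-3488747, 505221), 44) = Rational(18740977, 505221)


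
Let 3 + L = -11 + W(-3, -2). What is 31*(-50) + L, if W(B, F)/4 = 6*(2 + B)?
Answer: -1588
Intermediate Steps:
W(B, F) = 48 + 24*B (W(B, F) = 4*(6*(2 + B)) = 4*(12 + 6*B) = 48 + 24*B)
L = -38 (L = -3 + (-11 + (48 + 24*(-3))) = -3 + (-11 + (48 - 72)) = -3 + (-11 - 24) = -3 - 35 = -38)
31*(-50) + L = 31*(-50) - 38 = -1550 - 38 = -1588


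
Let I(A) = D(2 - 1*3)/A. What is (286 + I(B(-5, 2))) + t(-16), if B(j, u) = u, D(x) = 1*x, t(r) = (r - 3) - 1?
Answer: 531/2 ≈ 265.50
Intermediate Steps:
t(r) = -4 + r (t(r) = (-3 + r) - 1 = -4 + r)
D(x) = x
I(A) = -1/A (I(A) = (2 - 1*3)/A = (2 - 3)/A = -1/A)
(286 + I(B(-5, 2))) + t(-16) = (286 - 1/2) + (-4 - 16) = (286 - 1*1/2) - 20 = (286 - 1/2) - 20 = 571/2 - 20 = 531/2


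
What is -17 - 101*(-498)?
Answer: 50281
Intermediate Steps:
-17 - 101*(-498) = -17 + 50298 = 50281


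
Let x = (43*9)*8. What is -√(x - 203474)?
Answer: -I*√200378 ≈ -447.64*I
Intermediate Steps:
x = 3096 (x = 387*8 = 3096)
-√(x - 203474) = -√(3096 - 203474) = -√(-200378) = -I*√200378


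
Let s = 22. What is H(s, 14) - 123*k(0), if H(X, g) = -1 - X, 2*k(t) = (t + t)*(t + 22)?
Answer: -23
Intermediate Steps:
k(t) = t*(22 + t) (k(t) = ((t + t)*(t + 22))/2 = ((2*t)*(22 + t))/2 = (2*t*(22 + t))/2 = t*(22 + t))
H(s, 14) - 123*k(0) = (-1 - 1*22) - 0*(22 + 0) = (-1 - 22) - 0*22 = -23 - 123*0 = -23 + 0 = -23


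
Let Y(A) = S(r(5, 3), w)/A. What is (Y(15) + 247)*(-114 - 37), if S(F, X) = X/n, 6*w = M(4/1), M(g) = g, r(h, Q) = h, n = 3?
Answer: -5035397/135 ≈ -37299.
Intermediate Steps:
w = ⅔ (w = (4/1)/6 = (4*1)/6 = (⅙)*4 = ⅔ ≈ 0.66667)
S(F, X) = X/3
Y(A) = 2/(9*A) (Y(A) = ((⅓)*(⅔))/A = 2/(9*A))
(Y(15) + 247)*(-114 - 37) = ((2/9)/15 + 247)*(-114 - 37) = ((2/9)*(1/15) + 247)*(-151) = (2/135 + 247)*(-151) = (33347/135)*(-151) = -5035397/135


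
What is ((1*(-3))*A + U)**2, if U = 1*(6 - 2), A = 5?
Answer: 121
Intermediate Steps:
U = 4 (U = 1*4 = 4)
((1*(-3))*A + U)**2 = ((1*(-3))*5 + 4)**2 = (-3*5 + 4)**2 = (-15 + 4)**2 = (-11)**2 = 121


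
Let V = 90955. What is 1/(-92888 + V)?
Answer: -1/1933 ≈ -0.00051733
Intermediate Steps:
1/(-92888 + V) = 1/(-92888 + 90955) = 1/(-1933) = -1/1933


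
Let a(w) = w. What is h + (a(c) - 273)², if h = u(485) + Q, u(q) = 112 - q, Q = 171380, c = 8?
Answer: 241232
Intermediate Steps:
h = 171007 (h = (112 - 1*485) + 171380 = (112 - 485) + 171380 = -373 + 171380 = 171007)
h + (a(c) - 273)² = 171007 + (8 - 273)² = 171007 + (-265)² = 171007 + 70225 = 241232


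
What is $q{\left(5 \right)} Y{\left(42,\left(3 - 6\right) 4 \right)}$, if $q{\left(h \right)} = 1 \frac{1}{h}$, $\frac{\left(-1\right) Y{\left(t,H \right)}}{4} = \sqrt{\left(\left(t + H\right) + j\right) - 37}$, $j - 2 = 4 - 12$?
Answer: $- \frac{4 i \sqrt{13}}{5} \approx - 2.8844 i$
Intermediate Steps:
$j = -6$ ($j = 2 + \left(4 - 12\right) = 2 - 8 = -6$)
$Y{\left(t,H \right)} = - 4 \sqrt{-43 + H + t}$ ($Y{\left(t,H \right)} = - 4 \sqrt{\left(\left(t + H\right) - 6\right) - 37} = - 4 \sqrt{\left(\left(H + t\right) - 6\right) - 37} = - 4 \sqrt{\left(-6 + H + t\right) - 37} = - 4 \sqrt{-43 + H + t}$)
$q{\left(h \right)} = \frac{1}{h}$
$q{\left(5 \right)} Y{\left(42,\left(3 - 6\right) 4 \right)} = \frac{\left(-4\right) \sqrt{-43 + \left(3 - 6\right) 4 + 42}}{5} = \frac{\left(-4\right) \sqrt{-43 - 12 + 42}}{5} = \frac{\left(-4\right) \sqrt{-13}}{5} = \frac{\left(-4\right) i \sqrt{13}}{5} = - \frac{4 i \sqrt{13}}{5}$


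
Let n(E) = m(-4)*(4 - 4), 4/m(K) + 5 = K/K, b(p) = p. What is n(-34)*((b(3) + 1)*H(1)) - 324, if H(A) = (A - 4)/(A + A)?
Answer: -324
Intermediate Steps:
H(A) = (-4 + A)/(2*A) (H(A) = (-4 + A)/((2*A)) = (-4 + A)*(1/(2*A)) = (-4 + A)/(2*A))
m(K) = -1 (m(K) = 4/(-5 + K/K) = 4/(-5 + 1) = 4/(-4) = 4*(-1/4) = -1)
n(E) = 0 (n(E) = -(4 - 4) = -1*0 = 0)
n(-34)*((b(3) + 1)*H(1)) - 324 = 0*((3 + 1)*((1/2)*(-4 + 1)/1)) - 324 = 0*(4*((1/2)*1*(-3))) - 324 = 0*(4*(-3/2)) - 324 = 0*(-6) - 324 = 0 - 324 = -324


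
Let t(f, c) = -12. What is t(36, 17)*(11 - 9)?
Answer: -24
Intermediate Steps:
t(36, 17)*(11 - 9) = -12*(11 - 9) = -12*2 = -24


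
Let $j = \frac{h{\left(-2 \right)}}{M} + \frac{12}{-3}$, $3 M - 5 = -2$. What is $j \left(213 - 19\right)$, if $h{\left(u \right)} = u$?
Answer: $-1164$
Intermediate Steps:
$M = 1$ ($M = \frac{5}{3} + \frac{1}{3} \left(-2\right) = \frac{5}{3} - \frac{2}{3} = 1$)
$j = -6$ ($j = - \frac{2}{1} + \frac{12}{-3} = \left(-2\right) 1 + 12 \left(- \frac{1}{3}\right) = -2 - 4 = -6$)
$j \left(213 - 19\right) = - 6 \left(213 - 19\right) = \left(-6\right) 194 = -1164$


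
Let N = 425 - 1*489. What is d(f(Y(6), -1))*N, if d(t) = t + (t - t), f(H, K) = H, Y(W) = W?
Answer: -384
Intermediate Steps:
d(t) = t (d(t) = t + 0 = t)
N = -64 (N = 425 - 489 = -64)
d(f(Y(6), -1))*N = 6*(-64) = -384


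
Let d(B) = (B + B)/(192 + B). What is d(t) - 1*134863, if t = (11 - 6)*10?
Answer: -16318373/121 ≈ -1.3486e+5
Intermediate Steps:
t = 50 (t = 5*10 = 50)
d(B) = 2*B/(192 + B) (d(B) = (2*B)/(192 + B) = 2*B/(192 + B))
d(t) - 1*134863 = 2*50/(192 + 50) - 1*134863 = 2*50/242 - 134863 = 2*50*(1/242) - 134863 = 50/121 - 134863 = -16318373/121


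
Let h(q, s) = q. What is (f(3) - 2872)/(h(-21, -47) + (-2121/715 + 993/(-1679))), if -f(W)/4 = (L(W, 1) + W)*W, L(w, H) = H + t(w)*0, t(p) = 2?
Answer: 3505416200/29481339 ≈ 118.90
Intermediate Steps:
L(w, H) = H (L(w, H) = H + 2*0 = H + 0 = H)
f(W) = -4*W*(1 + W) (f(W) = -4*(1 + W)*W = -4*W*(1 + W))
(f(3) - 2872)/(h(-21, -47) + (-2121/715 + 993/(-1679))) = (-4*3*(1 + 3) - 2872)/(-21 + (-2121/715 + 993/(-1679))) = (-4*3*4 - 2872)/(-21 + (-2121*1/715 + 993*(-1/1679))) = (-48 - 2872)/(-21 + (-2121/715 - 993/1679)) = -2920/(-21 - 4271154/1200485) = -2920/(-29481339/1200485) = -2920*(-1200485/29481339) = 3505416200/29481339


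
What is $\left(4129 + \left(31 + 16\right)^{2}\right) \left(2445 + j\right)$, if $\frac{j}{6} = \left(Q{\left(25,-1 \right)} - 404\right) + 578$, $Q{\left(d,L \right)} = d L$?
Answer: $21162582$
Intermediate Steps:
$Q{\left(d,L \right)} = L d$
$j = 894$ ($j = 6 \left(\left(\left(-1\right) 25 - 404\right) + 578\right) = 6 \left(\left(-25 - 404\right) + 578\right) = 6 \left(-429 + 578\right) = 6 \cdot 149 = 894$)
$\left(4129 + \left(31 + 16\right)^{2}\right) \left(2445 + j\right) = \left(4129 + \left(31 + 16\right)^{2}\right) \left(2445 + 894\right) = \left(4129 + 47^{2}\right) 3339 = \left(4129 + 2209\right) 3339 = 6338 \cdot 3339 = 21162582$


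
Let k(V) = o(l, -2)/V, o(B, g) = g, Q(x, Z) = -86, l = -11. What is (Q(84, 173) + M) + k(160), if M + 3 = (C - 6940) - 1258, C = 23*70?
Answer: -534161/80 ≈ -6677.0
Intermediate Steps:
k(V) = -2/V
C = 1610
M = -6591 (M = -3 + ((1610 - 6940) - 1258) = -3 + (-5330 - 1258) = -3 - 6588 = -6591)
(Q(84, 173) + M) + k(160) = (-86 - 6591) - 2/160 = -6677 - 2*1/160 = -6677 - 1/80 = -534161/80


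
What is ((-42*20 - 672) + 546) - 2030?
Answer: -2996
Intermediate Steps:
((-42*20 - 672) + 546) - 2030 = ((-840 - 672) + 546) - 2030 = (-1512 + 546) - 2030 = -966 - 2030 = -2996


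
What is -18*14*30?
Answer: -7560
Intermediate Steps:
-18*14*30 = -252*30 = -7560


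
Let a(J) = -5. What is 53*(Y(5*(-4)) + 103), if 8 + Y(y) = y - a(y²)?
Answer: 4240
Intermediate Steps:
Y(y) = -3 + y (Y(y) = -8 + (y - 1*(-5)) = -8 + (y + 5) = -8 + (5 + y) = -3 + y)
53*(Y(5*(-4)) + 103) = 53*((-3 + 5*(-4)) + 103) = 53*((-3 - 20) + 103) = 53*(-23 + 103) = 53*80 = 4240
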